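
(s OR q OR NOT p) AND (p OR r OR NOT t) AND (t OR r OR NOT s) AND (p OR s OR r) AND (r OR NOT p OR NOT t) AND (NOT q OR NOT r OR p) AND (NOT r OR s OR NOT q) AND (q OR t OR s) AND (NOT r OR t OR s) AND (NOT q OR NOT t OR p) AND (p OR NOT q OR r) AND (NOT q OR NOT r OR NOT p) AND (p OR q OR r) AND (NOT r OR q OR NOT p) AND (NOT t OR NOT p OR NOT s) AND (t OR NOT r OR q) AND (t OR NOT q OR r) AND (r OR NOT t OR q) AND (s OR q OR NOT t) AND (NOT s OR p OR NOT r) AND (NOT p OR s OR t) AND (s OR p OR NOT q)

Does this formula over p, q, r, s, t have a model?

Case s = true:
Case t = true:
Unit clause (NOT p) forces p = false.
Unit clause (r) forces r = true.
But (NOT r) is also a unit clause — contradiction.
So t must be the other value — set t = false.
Unit clause (r) forces r = true.
Unit clause (q) forces q = true.
Unit clause (p) forces p = true.
But (NOT p) is also a unit clause — contradiction.
Both values of t lead to a conflict.
So s must be the other value — set s = false.
Case q = true:
Unit clause (NOT r) forces r = false.
Unit clause (p) forces p = true.
Unit clause (NOT t) forces t = false.
But (t) is also a unit clause — contradiction.
So q must be the other value — set q = false.
Unit clause (NOT p) forces p = false.
Unit clause (r) forces r = true.
Unit clause (t) forces t = true.
But (NOT t) is also a unit clause — contradiction.
Both values of q lead to a conflict.
Both values of s lead to a conflict.
No assignment satisfies every clause.

No, unsatisfiable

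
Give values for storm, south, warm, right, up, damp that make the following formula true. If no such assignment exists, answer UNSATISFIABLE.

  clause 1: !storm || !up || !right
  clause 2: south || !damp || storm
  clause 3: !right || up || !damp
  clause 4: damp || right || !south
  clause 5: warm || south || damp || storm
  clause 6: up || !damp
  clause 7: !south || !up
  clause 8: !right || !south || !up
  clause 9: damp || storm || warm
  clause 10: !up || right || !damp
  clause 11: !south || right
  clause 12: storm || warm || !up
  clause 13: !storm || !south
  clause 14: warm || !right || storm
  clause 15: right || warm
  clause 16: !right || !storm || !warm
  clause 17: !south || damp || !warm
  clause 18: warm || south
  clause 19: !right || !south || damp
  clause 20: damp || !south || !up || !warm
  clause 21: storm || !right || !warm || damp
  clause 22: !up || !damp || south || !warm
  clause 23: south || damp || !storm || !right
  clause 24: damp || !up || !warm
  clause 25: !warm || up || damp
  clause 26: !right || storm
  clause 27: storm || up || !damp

UNSATISFIABLE

Branch on up: set up = true.
(!south) alone gives south = false.
(warm) alone gives warm = true.
(!damp) alone gives damp = false.
Now (damp) is unsatisfied and unit — conflict.
So up must be the other value — set up = false.
(!damp) alone gives damp = false.
(!warm) alone gives warm = false.
(storm) alone gives storm = true.
(!south) alone gives south = false.
Now (south) is unsatisfied and unit — conflict.
Both values of up lead to a conflict.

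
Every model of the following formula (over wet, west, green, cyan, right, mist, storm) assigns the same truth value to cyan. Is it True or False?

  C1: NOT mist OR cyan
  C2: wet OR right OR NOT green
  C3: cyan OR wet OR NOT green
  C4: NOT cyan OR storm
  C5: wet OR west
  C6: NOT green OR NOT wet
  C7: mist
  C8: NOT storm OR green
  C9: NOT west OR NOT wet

Suppose cyan = false.
From the singleton clause (NOT mist), mist = false.
But (mist) is also a unit clause — contradiction.
So every satisfying assignment has cyan = True.

True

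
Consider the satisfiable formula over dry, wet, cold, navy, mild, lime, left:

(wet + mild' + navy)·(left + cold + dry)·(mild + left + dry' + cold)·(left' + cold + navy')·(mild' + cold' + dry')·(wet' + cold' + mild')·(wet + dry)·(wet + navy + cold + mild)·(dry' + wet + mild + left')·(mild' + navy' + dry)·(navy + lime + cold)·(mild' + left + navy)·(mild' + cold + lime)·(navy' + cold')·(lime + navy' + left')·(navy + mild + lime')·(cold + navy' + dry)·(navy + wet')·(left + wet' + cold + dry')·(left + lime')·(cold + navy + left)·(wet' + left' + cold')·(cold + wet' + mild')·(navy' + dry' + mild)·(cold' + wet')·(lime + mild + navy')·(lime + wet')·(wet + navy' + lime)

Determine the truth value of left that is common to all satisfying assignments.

False

Suppose left = 1.
Suppose cold = 1.
(navy') alone gives navy = 0.
(wet') alone gives wet = 0.
(mild') alone gives mild = 0.
(dry) alone gives dry = 1.
Now (dry') is unsatisfied and unit — conflict.
Backtrack on cold: now try cold = 0.
(navy') alone gives navy = 0.
(lime) alone gives lime = 1.
(mild) alone gives mild = 1.
(wet) alone gives wet = 1.
Now (wet') is unsatisfied and unit — conflict.
Neither cold = 1 nor cold = 0 works.
So every satisfying assignment has left = False.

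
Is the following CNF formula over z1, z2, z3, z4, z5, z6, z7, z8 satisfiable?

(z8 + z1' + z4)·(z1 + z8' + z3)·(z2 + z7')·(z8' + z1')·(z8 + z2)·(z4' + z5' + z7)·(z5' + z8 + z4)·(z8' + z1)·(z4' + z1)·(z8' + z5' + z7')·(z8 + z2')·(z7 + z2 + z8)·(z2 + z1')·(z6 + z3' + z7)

Suppose z2 = 1.
(z8) alone gives z8 = 1.
(z1') alone gives z1 = 0.
That conflicts with the unit clause (z1).
So z2 must be the other value — set z2 = 0.
(z7') alone gives z7 = 0.
(z8) alone gives z8 = 1.
(z1') alone gives z1 = 0.
That conflicts with the unit clause (z1).
Either choice for z2 ends in contradiction.
No assignment satisfies every clause.

No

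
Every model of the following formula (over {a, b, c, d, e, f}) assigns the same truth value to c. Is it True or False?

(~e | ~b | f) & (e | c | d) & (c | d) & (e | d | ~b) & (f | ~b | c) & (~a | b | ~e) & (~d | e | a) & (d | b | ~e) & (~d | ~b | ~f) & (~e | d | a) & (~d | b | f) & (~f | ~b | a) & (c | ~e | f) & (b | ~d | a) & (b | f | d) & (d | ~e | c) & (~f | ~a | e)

Suppose c = 0.
From the singleton clause (d), d = 1.
Case f = 1:
From the singleton clause (~b), b = 0.
From the singleton clause (a), a = 1.
From the singleton clause (~e), e = 0.
That conflicts with the unit clause (e).
So f must be the other value — set f = 0.
From the singleton clause (~b), b = 0.
That conflicts with the unit clause (b).
Either choice for f ends in contradiction.
So every satisfying assignment has c = True.

True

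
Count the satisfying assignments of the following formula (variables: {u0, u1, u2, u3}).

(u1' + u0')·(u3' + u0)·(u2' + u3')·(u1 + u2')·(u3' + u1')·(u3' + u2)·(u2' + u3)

There are 2^4 = 16 truth assignments over (u0, u1, u2, u3).
Check each against the 7 clauses (columns in the order u0, u1, u2, u3):
  F F F F  ✓ satisfies all
  F F F T  ✗ fails (u3' + u0)
  F F T F  ✗ fails (u1 + u2')
  F F T T  ✗ fails (u3' + u0)
  F T F F  ✓ satisfies all
  F T F T  ✗ fails (u3' + u0)
  F T T F  ✗ fails (u2' + u3)
  F T T T  ✗ fails (u3' + u0)
  T F F F  ✓ satisfies all
  T F F T  ✗ fails (u3' + u2)
  T F T F  ✗ fails (u1 + u2')
  T F T T  ✗ fails (u2' + u3')
  T T F F  ✗ fails (u1' + u0')
  T T F T  ✗ fails (u1' + u0')
  T T T F  ✗ fails (u1' + u0')
  T T T T  ✗ fails (u1' + u0')
3 of the 16 rows are models.

3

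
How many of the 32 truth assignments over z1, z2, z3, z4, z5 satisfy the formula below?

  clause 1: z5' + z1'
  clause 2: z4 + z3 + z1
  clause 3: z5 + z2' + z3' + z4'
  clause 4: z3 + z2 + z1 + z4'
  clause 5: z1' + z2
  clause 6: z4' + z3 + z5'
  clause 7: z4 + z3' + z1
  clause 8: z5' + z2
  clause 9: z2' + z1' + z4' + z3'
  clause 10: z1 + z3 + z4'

There are 2^5 = 32 truth assignments over (z1, z2, z3, z4, z5).
Split on z5. With z5 = 1, the clauses containing z5 are satisfied and z5' drops from the rest; 1 of the 2^4 = 16 assignments to the other variables satisfy what remains.
With z5 = 0, by the same count on the reduced clause set, 4 assignments work.
Total: 1 + 4 = 5.

5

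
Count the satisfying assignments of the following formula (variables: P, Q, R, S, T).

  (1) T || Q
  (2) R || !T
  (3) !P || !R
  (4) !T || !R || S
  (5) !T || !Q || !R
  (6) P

There are 2^5 = 32 truth assignments over (P, Q, R, S, T).
Split on Q. With Q = true, the clauses containing Q are satisfied and !Q drops from the rest; 2 of the 2^4 = 16 assignments to the other variables satisfy what remains.
With Q = false, by the same count on the reduced clause set, 0 assignments work.
(One model: P=T, Q=T, R=F, S=F, T=F.)
Total: 2 + 0 = 2.

2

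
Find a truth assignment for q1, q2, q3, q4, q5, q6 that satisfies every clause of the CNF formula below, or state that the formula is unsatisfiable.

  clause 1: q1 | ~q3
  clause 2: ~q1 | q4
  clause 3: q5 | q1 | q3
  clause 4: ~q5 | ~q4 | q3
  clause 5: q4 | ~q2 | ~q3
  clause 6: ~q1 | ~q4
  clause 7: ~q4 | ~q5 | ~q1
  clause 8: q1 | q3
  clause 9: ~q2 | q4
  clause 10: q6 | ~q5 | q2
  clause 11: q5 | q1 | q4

UNSATISFIABLE

Try q1 = 1.
Unit clause (q4) forces q4 = 1.
But (~q4) is also a unit clause — contradiction.
That branch fails; take q1 = 0 instead.
Unit clause (~q3) forces q3 = 0.
But (q3) is also a unit clause — contradiction.
Both values of q1 lead to a conflict.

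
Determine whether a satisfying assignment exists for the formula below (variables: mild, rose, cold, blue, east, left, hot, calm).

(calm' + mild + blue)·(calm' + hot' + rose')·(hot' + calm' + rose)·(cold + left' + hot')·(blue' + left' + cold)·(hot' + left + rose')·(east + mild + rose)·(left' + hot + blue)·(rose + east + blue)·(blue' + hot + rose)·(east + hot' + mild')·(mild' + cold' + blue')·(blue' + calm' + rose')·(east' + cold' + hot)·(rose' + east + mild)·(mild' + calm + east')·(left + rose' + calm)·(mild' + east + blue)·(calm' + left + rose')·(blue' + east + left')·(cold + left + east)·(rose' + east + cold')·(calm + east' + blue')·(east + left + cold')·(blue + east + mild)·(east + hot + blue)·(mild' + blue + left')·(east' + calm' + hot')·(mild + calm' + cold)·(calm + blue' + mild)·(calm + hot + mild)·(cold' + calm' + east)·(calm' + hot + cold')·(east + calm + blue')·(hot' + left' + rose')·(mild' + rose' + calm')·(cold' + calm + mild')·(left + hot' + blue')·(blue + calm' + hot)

Branch on calm: set calm = 0.
Branch on mild: set mild = 0.
From the singleton clause (blue'), blue = 0.
From the singleton clause (east), east = 1.
From the singleton clause (hot), hot = 1.
Branch on cold: set cold = 0.
From the singleton clause (left'), left = 0.
From the singleton clause (rose'), rose = 0.
All clauses are satisfied.
A satisfying assignment: mild: 0, rose: 0, cold: 0, blue: 0, east: 1, left: 0, hot: 1, calm: 0.

Satisfiable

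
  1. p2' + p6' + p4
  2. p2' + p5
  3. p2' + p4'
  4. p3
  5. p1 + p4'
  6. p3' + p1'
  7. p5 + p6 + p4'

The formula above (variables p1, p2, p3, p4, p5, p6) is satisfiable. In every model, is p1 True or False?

Suppose p1 = 1.
The clause (p3) is unit, so p3 = 1.
But (p3') is also a unit clause — contradiction.
So every satisfying assignment has p1 = False.

False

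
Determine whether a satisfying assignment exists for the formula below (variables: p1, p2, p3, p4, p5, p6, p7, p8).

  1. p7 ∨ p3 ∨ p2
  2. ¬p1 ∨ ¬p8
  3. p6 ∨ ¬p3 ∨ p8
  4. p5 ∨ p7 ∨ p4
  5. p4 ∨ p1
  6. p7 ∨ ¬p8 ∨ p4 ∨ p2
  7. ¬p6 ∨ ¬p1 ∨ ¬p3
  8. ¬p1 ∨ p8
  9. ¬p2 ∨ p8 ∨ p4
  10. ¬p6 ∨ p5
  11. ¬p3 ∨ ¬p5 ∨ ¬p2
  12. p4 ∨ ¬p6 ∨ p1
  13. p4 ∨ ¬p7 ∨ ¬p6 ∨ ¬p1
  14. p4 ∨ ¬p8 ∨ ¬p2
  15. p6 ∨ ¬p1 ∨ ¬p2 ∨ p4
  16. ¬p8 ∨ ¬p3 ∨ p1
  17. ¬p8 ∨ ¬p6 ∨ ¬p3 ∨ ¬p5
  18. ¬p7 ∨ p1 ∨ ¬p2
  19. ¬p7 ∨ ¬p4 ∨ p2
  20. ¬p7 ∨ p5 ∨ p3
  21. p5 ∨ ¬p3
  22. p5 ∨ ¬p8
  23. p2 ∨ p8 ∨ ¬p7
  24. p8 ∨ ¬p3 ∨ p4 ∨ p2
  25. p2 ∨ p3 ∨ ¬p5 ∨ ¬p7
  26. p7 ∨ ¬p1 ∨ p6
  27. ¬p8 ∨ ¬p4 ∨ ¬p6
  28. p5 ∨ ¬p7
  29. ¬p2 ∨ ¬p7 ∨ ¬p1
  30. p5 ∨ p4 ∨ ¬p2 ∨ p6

Satisfiable

Try p1 = False.
From the singleton clause (p4), p4 = True.
Try p6 = False.
Try p3 = False.
Try p7 = False.
From the singleton clause (p2), p2 = True.
Try p5 = True.
No clause remains; p8 is free.
A satisfying assignment: p1: False,  p2: True,  p3: False,  p4: True,  p5: True,  p6: False,  p7: False,  p8: False.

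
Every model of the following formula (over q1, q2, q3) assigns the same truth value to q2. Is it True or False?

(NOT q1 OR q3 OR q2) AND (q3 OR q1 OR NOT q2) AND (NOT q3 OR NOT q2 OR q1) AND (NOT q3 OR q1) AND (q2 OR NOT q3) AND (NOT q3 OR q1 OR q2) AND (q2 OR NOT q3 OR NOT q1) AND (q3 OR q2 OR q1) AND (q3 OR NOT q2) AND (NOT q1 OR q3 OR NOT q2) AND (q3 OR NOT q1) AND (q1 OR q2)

Suppose q2 = false.
(NOT q3) alone gives q3 = false.
(NOT q1) alone gives q1 = false.
Now (q1) is unsatisfied and unit — conflict.
So every satisfying assignment has q2 = True.

True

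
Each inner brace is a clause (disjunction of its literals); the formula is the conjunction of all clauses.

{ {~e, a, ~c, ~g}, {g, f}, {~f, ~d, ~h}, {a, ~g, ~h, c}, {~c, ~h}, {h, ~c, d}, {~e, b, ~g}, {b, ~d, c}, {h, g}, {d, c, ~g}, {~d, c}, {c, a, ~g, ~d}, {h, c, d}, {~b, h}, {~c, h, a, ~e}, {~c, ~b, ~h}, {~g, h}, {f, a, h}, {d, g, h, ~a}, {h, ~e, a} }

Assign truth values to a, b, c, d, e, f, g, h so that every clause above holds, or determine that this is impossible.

Suppose g = 0.
Unit clause (f) forces f = 1.
Unit clause (h) forces h = 1.
Unit clause (~d) forces d = 0.
Unit clause (~c) forces c = 0.
No clause remains; a, b, e are free.

a ↦ 1; b ↦ 0; c ↦ 0; d ↦ 0; e ↦ 0; f ↦ 1; g ↦ 0; h ↦ 1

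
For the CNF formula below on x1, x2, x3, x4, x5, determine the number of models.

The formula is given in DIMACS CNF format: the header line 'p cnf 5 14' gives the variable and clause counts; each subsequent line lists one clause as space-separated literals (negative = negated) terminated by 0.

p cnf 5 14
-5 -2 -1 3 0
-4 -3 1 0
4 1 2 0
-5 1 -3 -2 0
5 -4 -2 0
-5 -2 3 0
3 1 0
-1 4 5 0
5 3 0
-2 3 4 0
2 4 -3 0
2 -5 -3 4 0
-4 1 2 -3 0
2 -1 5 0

6

There are 2^5 = 32 truth assignments over (x1, x2, x3, x4, x5).
Split on x3. With x3 = True, the clauses containing x3 are satisfied and ¬x3 drops from the rest; 4 of the 2^4 = 16 assignments to the other variables satisfy what remains.
With x3 = False, by the same count on the reduced clause set, 2 assignments work.
(One model: x1=F, x2=T, x3=T, x4=F, x5=F.)
Total: 4 + 2 = 6.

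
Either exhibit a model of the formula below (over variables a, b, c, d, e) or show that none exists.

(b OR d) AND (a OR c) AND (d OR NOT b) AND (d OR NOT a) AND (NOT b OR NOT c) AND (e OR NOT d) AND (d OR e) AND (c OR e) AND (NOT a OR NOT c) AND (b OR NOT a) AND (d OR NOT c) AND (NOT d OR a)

Suppose b = true.
(d) alone gives d = true.
(NOT c) alone gives c = false.
(a) alone gives a = true.
(e) alone gives e = true.
All clauses are satisfied.

a=true; b=true; c=false; d=true; e=true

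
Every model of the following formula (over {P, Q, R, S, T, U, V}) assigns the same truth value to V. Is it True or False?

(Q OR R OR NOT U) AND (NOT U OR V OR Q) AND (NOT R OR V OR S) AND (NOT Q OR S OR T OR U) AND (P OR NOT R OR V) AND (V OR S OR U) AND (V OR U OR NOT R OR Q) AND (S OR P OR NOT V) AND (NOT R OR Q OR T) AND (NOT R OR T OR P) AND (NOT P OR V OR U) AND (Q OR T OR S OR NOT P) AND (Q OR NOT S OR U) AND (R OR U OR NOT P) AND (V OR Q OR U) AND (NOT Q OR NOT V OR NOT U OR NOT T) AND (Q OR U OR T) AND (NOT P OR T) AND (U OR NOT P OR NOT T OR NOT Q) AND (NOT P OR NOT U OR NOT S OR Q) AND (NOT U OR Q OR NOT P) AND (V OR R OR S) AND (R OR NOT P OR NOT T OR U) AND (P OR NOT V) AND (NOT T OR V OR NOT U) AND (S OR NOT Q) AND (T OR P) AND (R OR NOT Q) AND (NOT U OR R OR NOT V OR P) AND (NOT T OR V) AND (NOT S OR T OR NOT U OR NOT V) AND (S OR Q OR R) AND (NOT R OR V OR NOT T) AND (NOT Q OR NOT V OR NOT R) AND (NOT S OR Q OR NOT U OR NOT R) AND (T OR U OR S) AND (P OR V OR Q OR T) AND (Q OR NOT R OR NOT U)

True

Suppose V = false.
The clause (NOT T) is unit, so T = false.
The clause (NOT P) is unit, so P = false.
Now (P) is unsatisfied and unit — conflict.
So every satisfying assignment has V = True.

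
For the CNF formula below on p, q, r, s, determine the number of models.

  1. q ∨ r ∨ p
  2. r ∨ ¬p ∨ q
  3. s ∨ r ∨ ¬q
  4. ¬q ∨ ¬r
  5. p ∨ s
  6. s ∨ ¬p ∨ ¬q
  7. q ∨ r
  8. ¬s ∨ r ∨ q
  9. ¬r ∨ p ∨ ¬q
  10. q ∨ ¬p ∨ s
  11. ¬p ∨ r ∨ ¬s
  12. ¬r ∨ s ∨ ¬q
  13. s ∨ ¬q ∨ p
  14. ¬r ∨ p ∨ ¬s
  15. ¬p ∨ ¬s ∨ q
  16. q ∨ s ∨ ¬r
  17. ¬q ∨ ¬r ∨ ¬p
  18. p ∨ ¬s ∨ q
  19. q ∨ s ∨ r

There are 2^4 = 16 truth assignments over (p, q, r, s).
Split on q. With q = True, the clauses containing q are satisfied and ¬q drops from the rest; 1 of the 2^3 = 8 assignments to the other variables satisfy what remains.
With q = False, by the same count on the reduced clause set, 0 assignments work.
(One model: p=F, q=T, r=F, s=T.)
Total: 1 + 0 = 1.

1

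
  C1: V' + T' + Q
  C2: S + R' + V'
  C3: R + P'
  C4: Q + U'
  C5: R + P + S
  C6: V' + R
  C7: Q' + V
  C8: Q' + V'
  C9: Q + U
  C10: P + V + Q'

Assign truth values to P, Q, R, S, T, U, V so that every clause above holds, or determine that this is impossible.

Try R = 1.
Try S = 1.
Try Q = 1.
(V) alone gives V = 1.
Now (V') is unsatisfied and unit — conflict.
Backtrack on Q: now try Q = 0.
(U') alone gives U = 0.
Now (U) is unsatisfied and unit — conflict.
Neither Q = 1 nor Q = 0 works.
Backtrack on S: now try S = 0.
(V') alone gives V = 0.
(Q') alone gives Q = 0.
(U') alone gives U = 0.
Now (U) is unsatisfied and unit — conflict.
Neither S = 1 nor S = 0 works.
Backtrack on R: now try R = 0.
(P') alone gives P = 0.
(S) alone gives S = 1.
(V') alone gives V = 0.
(Q') alone gives Q = 0.
(U') alone gives U = 0.
Now (U) is unsatisfied and unit — conflict.
Neither R = 1 nor R = 0 works.

UNSATISFIABLE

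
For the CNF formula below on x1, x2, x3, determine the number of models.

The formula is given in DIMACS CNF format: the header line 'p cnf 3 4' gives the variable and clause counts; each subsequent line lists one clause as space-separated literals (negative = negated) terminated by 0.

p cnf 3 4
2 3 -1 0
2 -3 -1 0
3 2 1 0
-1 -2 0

3

There are 2^3 = 8 truth assignments over (x1, x2, x3).
Split on x2. With x2 = True, the clauses containing x2 are satisfied and ¬x2 drops from the rest; 2 of the 2^2 = 4 assignments to the other variables satisfy what remains.
With x2 = False, by the same count on the reduced clause set, 1 assignment works.
(One model: x1=F, x2=F, x3=T.)
Total: 2 + 1 = 3.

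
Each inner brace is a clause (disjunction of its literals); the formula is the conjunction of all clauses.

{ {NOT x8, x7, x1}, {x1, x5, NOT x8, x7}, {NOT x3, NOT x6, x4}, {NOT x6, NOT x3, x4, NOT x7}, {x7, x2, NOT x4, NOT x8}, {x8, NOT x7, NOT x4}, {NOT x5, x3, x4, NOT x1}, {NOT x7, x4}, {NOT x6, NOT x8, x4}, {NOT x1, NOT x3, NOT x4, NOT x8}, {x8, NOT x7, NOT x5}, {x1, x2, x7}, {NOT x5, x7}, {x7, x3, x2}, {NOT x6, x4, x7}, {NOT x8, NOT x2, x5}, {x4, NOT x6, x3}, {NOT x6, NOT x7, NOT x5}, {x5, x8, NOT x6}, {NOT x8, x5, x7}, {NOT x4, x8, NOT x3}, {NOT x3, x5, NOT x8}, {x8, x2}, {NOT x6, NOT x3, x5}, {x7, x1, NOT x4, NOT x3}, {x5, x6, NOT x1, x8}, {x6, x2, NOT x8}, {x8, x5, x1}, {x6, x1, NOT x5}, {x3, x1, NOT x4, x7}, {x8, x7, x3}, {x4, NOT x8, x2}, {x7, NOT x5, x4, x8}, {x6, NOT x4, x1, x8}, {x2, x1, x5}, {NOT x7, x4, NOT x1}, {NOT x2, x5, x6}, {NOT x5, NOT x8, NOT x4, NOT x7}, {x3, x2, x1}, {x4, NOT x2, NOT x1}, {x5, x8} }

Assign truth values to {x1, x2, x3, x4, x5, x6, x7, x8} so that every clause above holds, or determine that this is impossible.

x1: true, x2: false, x3: false, x4: true, x5: false, x6: true, x7: true, x8: true

Suppose x7 = true.
(x4) alone gives x4 = true.
(x8) alone gives x8 = true.
(NOT x5) alone gives x5 = false.
(NOT x2) alone gives x2 = false.
(NOT x3) alone gives x3 = false.
(x6) alone gives x6 = true.
(x1) alone gives x1 = true.
This assignment satisfies each clause.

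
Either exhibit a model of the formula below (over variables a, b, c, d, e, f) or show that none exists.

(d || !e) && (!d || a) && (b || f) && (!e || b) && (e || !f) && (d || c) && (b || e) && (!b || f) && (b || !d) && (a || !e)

a=true,  b=true,  c=false,  d=true,  e=true,  f=true

Case d = true:
The clause (a) is unit, so a = true.
The clause (b) is unit, so b = true.
The clause (f) is unit, so f = true.
The clause (e) is unit, so e = true.
All clauses hold; c can take either value.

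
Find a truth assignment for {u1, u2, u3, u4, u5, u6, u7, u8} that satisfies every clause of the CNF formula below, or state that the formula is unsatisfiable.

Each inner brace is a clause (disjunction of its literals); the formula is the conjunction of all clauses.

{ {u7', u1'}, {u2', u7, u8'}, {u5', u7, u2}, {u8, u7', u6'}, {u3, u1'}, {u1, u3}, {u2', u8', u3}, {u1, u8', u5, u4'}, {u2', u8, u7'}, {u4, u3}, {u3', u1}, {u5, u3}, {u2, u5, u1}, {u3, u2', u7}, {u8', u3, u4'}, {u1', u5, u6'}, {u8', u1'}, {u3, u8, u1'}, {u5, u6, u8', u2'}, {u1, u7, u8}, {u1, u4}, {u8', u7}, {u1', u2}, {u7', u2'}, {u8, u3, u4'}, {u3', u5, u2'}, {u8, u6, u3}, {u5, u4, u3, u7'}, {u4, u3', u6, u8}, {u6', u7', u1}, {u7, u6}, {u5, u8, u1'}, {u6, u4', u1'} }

Suppose u7 = 0.
(u8') alone gives u8 = 0.
(u1) alone gives u1 = 1.
(u3) alone gives u3 = 1.
(u2) alone gives u2 = 1.
(u5) alone gives u5 = 1.
(u6) alone gives u6 = 1.
No clause remains; u4 is free.

u1 ↦ 1; u2 ↦ 1; u3 ↦ 1; u4 ↦ 0; u5 ↦ 1; u6 ↦ 1; u7 ↦ 0; u8 ↦ 0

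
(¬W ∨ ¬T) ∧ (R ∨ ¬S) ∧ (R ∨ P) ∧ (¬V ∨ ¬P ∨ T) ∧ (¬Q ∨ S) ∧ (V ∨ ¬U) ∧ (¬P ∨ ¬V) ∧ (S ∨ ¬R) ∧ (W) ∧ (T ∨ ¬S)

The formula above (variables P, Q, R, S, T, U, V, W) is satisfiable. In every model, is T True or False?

False

Suppose T = True.
From the singleton clause (¬W), W = False.
Now (W) is unsatisfied and unit — conflict.
So every satisfying assignment has T = False.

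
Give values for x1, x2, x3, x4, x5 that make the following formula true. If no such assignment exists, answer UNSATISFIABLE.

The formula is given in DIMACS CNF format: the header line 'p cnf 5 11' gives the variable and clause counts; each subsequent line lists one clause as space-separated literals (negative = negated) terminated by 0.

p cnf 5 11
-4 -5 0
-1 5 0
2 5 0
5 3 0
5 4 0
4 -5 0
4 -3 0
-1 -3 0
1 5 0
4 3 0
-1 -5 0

UNSATISFIABLE

Suppose x4 = False.
From the singleton clause (x5), x5 = True.
Now (¬x5) is unsatisfied and unit — conflict.
Undo x4 and try x4 = True.
From the singleton clause (¬x5), x5 = False.
From the singleton clause (¬x1), x1 = False.
Now (x1) is unsatisfied and unit — conflict.
Either choice for x4 ends in contradiction.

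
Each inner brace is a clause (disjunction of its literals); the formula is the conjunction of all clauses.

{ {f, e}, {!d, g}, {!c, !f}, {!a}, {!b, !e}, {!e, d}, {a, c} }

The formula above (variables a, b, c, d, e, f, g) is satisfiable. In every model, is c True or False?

True

Suppose c = false.
The clause (!a) is unit, so a = false.
That conflicts with the unit clause (a).
So every satisfying assignment has c = True.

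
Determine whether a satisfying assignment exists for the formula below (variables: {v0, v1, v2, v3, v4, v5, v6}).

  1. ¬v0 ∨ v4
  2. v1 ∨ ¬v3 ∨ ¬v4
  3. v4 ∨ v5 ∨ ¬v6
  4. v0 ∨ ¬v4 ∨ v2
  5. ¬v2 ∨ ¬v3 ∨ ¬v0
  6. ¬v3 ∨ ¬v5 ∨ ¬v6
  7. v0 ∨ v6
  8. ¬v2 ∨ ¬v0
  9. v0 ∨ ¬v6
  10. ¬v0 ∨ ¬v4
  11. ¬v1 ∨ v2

Suppose v0 = False.
Unit clause (v6) forces v6 = True.
That conflicts with the unit clause (¬v6).
That branch fails; take v0 = True instead.
Unit clause (v4) forces v4 = True.
That conflicts with the unit clause (¬v4).
Both values of v0 lead to a conflict.
No assignment satisfies every clause.

No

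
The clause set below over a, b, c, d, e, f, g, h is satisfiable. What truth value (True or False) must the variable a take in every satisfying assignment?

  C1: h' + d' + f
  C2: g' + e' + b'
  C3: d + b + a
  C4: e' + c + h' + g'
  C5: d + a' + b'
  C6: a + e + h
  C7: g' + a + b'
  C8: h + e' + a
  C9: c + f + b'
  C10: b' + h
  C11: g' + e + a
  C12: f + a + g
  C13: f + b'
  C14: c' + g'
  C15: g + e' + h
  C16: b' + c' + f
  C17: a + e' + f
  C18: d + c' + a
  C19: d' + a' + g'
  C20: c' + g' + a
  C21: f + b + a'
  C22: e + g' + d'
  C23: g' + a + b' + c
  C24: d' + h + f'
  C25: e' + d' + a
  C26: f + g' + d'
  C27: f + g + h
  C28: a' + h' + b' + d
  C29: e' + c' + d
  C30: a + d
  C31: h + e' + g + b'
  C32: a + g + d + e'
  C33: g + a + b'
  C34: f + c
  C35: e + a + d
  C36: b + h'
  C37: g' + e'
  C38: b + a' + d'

True

Suppose a = 0.
Unit clause (d) forces d = 1.
Unit clause (e') forces e = 0.
Unit clause (h) forces h = 1.
Unit clause (f) forces f = 1.
Unit clause (g') forces g = 0.
Unit clause (b') forces b = 0.
But (b) is also a unit clause — contradiction.
So every satisfying assignment has a = True.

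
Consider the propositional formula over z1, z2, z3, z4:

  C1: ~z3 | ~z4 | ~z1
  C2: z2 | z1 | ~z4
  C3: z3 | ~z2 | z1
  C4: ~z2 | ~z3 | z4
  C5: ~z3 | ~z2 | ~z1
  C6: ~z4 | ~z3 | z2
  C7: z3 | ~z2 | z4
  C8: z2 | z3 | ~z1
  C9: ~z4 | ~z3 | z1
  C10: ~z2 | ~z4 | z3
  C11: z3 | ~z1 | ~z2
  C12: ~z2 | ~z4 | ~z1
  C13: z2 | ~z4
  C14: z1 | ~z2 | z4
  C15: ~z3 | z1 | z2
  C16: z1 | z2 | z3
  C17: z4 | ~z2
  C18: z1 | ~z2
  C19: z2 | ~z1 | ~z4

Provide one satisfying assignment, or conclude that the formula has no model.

z1: 1,  z2: 0,  z3: 1,  z4: 0

Case z2 = 0:
The clause (~z4) is unit, so z4 = 0.
Case z3 = 1:
The clause (z1) is unit, so z1 = 1.
All clauses are satisfied.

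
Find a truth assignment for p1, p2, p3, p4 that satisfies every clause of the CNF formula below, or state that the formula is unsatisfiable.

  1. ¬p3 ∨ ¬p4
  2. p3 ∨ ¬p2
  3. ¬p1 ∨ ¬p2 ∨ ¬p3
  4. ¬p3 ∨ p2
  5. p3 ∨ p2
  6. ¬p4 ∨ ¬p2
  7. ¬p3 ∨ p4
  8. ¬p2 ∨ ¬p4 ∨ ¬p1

Try p3 = False.
Unit clause (¬p2) forces p2 = False.
That conflicts with the unit clause (p2).
Backtrack on p3: now try p3 = True.
Unit clause (¬p4) forces p4 = False.
That conflicts with the unit clause (p4).
Either choice for p3 ends in contradiction.

UNSATISFIABLE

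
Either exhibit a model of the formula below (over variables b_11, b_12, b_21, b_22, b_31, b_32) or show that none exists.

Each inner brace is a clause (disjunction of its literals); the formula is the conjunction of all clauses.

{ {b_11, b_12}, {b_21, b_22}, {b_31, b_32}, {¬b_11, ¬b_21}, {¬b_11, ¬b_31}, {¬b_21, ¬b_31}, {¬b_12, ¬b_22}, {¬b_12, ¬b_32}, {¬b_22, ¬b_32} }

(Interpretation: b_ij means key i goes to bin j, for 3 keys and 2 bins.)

UNSATISFIABLE

Case b_11 = True:
The clause (¬b_21) is unit, so b_21 = False.
The clause (b_22) is unit, so b_22 = True.
The clause (¬b_31) is unit, so b_31 = False.
The clause (b_32) is unit, so b_32 = True.
But (¬b_32) is also a unit clause — contradiction.
So b_11 must be the other value — set b_11 = False.
The clause (b_12) is unit, so b_12 = True.
The clause (¬b_22) is unit, so b_22 = False.
The clause (b_21) is unit, so b_21 = True.
The clause (¬b_31) is unit, so b_31 = False.
The clause (b_32) is unit, so b_32 = True.
But (¬b_32) is also a unit clause — contradiction.
Both values of b_11 lead to a conflict.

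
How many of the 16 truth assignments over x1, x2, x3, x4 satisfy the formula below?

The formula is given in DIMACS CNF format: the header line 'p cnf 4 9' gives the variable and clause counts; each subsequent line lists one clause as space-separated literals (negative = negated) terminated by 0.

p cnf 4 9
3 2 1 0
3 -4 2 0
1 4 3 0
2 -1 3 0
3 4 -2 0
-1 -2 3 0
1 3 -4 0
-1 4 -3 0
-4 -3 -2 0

4

There are 2^4 = 16 truth assignments over (x1, x2, x3, x4).
Check each against the 9 clauses (columns in the order x1, x2, x3, x4):
  F F F F  ✗ fails (x3 ∨ x2 ∨ x1)
  F F F T  ✗ fails (x3 ∨ x2 ∨ x1)
  F F T F  ✓ satisfies all
  F F T T  ✓ satisfies all
  F T F F  ✗ fails (x1 ∨ x4 ∨ x3)
  F T F T  ✗ fails (x1 ∨ x3 ∨ ¬x4)
  F T T F  ✓ satisfies all
  F T T T  ✗ fails (¬x4 ∨ ¬x3 ∨ ¬x2)
  T F F F  ✗ fails (x2 ∨ ¬x1 ∨ x3)
  T F F T  ✗ fails (x3 ∨ ¬x4 ∨ x2)
  T F T F  ✗ fails (¬x1 ∨ x4 ∨ ¬x3)
  T F T T  ✓ satisfies all
  T T F F  ✗ fails (x3 ∨ x4 ∨ ¬x2)
  T T F T  ✗ fails (¬x1 ∨ ¬x2 ∨ x3)
  T T T F  ✗ fails (¬x1 ∨ x4 ∨ ¬x3)
  T T T T  ✗ fails (¬x4 ∨ ¬x3 ∨ ¬x2)
4 of the 16 rows are models.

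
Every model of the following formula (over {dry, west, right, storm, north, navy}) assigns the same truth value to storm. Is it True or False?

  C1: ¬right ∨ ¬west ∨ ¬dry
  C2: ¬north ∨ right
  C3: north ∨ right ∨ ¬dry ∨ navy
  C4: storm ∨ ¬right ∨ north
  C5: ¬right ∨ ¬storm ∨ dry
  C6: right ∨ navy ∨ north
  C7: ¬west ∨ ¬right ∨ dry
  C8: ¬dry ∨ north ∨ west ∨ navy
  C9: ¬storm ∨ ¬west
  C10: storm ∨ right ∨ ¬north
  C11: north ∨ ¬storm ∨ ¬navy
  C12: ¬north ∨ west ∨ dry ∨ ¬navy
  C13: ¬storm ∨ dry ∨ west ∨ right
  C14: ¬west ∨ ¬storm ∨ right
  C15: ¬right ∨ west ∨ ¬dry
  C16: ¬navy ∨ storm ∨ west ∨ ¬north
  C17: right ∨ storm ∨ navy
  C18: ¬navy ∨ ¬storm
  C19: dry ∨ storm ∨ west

False

Suppose storm = True.
(¬west) alone gives west = False.
(¬navy) alone gives navy = False.
Case north = False:
(right) alone gives right = True.
(dry) alone gives dry = True.
Now (¬dry) is unsatisfied and unit — conflict.
Undo north and try north = True.
(right) alone gives right = True.
(dry) alone gives dry = True.
Now (¬dry) is unsatisfied and unit — conflict.
Either choice for north ends in contradiction.
So every satisfying assignment has storm = False.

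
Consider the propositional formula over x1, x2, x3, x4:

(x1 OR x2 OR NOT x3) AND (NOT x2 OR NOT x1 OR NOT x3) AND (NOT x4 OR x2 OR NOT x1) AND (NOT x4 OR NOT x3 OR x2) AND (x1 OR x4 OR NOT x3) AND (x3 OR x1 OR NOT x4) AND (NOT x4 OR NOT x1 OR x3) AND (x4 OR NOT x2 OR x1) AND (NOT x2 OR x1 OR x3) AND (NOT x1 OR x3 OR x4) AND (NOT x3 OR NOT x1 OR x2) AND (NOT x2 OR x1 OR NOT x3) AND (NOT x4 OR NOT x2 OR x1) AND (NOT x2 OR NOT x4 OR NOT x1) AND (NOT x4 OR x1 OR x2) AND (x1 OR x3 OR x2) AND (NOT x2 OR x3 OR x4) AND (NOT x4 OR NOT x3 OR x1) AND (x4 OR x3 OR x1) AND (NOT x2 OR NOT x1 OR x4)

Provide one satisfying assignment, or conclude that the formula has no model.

Suppose x1 = true.
Suppose x2 = false.
Unit clause (NOT x4) forces x4 = false.
Unit clause (x3) forces x3 = true.
Now (NOT x3) is unsatisfied and unit — conflict.
Undo x2 and try x2 = true.
Unit clause (NOT x3) forces x3 = false.
Unit clause (NOT x4) forces x4 = false.
Now (x4) is unsatisfied and unit — conflict.
Neither x2 = true nor x2 = false works.
Undo x1 and try x1 = false.
Suppose x2 = true.
Unit clause (x4) forces x4 = true.
Now (NOT x4) is unsatisfied and unit — conflict.
Undo x2 and try x2 = false.
Unit clause (NOT x3) forces x3 = false.
Now (x3) is unsatisfied and unit — conflict.
Neither x2 = true nor x2 = false works.
Neither x1 = true nor x1 = false works.

UNSATISFIABLE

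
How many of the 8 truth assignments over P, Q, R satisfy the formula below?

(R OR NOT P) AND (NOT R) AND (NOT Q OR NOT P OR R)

2

There are 2^3 = 8 truth assignments over (P, Q, R).
Check each against the 3 clauses (columns in the order P, Q, R):
  F F F  ✓ satisfies all
  F F T  ✗ fails (NOT R)
  F T F  ✓ satisfies all
  F T T  ✗ fails (NOT R)
  T F F  ✗ fails (R OR NOT P)
  T F T  ✗ fails (NOT R)
  T T F  ✗ fails (R OR NOT P)
  T T T  ✗ fails (NOT R)
2 of the 8 rows are models.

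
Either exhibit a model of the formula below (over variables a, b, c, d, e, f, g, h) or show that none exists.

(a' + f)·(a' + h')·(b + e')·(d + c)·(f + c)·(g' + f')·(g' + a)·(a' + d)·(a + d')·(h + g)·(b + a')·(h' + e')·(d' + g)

a=0; b=1; c=1; d=0; e=0; f=1; g=0; h=1

Suppose a = 0.
The clause (g') is unit, so g = 0.
The clause (d') is unit, so d = 0.
The clause (c) is unit, so c = 1.
The clause (h) is unit, so h = 1.
The clause (e') is unit, so e = 0.
Every clause is now satisfied; b, f are unconstrained.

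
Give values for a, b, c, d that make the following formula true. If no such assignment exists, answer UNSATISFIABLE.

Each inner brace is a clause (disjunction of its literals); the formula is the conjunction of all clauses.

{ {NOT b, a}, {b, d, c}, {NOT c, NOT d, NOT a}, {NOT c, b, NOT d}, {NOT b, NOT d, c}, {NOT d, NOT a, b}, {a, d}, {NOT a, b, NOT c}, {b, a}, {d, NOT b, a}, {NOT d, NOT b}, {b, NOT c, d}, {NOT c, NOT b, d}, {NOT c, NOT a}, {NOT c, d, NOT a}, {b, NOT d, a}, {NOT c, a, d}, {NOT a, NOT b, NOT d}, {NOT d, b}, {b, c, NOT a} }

a ↦ true; b ↦ true; c ↦ false; d ↦ false

Try b = true.
Unit clause (a) forces a = true.
Unit clause (NOT d) forces d = false.
Unit clause (NOT c) forces c = false.
All clauses are satisfied.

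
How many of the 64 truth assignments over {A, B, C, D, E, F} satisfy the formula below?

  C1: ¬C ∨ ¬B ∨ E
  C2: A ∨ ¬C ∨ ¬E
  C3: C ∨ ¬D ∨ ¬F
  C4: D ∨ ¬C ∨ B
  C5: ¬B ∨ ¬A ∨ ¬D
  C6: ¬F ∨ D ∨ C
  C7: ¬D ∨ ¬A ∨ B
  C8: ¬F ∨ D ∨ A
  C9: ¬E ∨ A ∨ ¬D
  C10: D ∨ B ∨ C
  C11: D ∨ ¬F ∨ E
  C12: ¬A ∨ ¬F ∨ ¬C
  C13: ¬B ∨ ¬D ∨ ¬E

There are 2^6 = 64 truth assignments over (A, B, C, D, E, F).
Split on A. With A = True, the clauses containing A are satisfied and ¬A drops from the rest; 3 of the 2^5 = 32 assignments to the other variables satisfy what remains.
With A = False, by the same count on the reduced clause set, 6 assignments work.
(One model: A=F, B=F, C=F, D=T, E=F, F=F.)
Total: 3 + 6 = 9.

9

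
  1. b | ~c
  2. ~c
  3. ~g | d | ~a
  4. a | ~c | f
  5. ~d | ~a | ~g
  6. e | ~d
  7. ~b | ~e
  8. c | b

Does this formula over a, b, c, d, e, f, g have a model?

Satisfiable

(~c) alone gives c = 0.
(b) alone gives b = 1.
(~e) alone gives e = 0.
(~d) alone gives d = 0.
Case g = 0:
All clauses hold; a, f can take either value.
A satisfying assignment: a ↦ 0, b ↦ 1, c ↦ 0, d ↦ 0, e ↦ 0, f ↦ 0, g ↦ 0.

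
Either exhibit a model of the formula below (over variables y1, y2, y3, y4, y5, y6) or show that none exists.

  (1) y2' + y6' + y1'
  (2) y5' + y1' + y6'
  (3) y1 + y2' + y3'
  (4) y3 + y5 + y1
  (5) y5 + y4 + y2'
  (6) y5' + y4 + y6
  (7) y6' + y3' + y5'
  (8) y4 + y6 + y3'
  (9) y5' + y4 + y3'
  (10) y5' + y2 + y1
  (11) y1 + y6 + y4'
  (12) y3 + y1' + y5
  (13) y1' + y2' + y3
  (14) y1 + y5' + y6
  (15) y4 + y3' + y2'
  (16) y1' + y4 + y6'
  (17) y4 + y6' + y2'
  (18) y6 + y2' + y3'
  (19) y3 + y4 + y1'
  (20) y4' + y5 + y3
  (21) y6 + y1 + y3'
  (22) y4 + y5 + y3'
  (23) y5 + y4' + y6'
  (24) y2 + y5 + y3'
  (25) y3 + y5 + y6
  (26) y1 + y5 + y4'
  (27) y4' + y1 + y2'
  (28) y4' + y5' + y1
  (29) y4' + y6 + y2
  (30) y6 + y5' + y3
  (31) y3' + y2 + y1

Branch on y2: set y2 = 0.
Branch on y5: set y5 = 0.
(y3') alone gives y3 = 0.
(y1) alone gives y1 = 1.
But (y1') is also a unit clause — contradiction.
That branch fails; take y5 = 1 instead.
(y1) alone gives y1 = 1.
(y6') alone gives y6 = 0.
(y4) alone gives y4 = 1.
But (y4') is also a unit clause — contradiction.
Either choice for y5 ends in contradiction.
That branch fails; take y2 = 1 instead.
Branch on y6: set y6 = 0.
(y3') alone gives y3 = 0.
(y1') alone gives y1 = 0.
(y5) alone gives y5 = 1.
But (y5') is also a unit clause — contradiction.
That branch fails; take y6 = 1 instead.
(y1') alone gives y1 = 0.
(y3') alone gives y3 = 0.
(y5) alone gives y5 = 1.
(y4) alone gives y4 = 1.
But (y4') is also a unit clause — contradiction.
Either choice for y6 ends in contradiction.
Either choice for y2 ends in contradiction.

UNSATISFIABLE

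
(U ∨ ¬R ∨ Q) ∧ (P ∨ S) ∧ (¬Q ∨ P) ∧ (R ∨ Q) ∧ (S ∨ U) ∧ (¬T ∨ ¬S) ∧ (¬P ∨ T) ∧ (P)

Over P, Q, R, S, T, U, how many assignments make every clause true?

3

There are 2^6 = 64 truth assignments over (P, Q, R, S, T, U).
Split on Q. With Q = True, the clauses containing Q are satisfied and ¬Q drops from the rest; 2 of the 2^5 = 32 assignments to the other variables satisfy what remains.
With Q = False, by the same count on the reduced clause set, 1 assignment works.
(One model: P=T, Q=F, R=T, S=F, T=T, U=T.)
Total: 2 + 1 = 3.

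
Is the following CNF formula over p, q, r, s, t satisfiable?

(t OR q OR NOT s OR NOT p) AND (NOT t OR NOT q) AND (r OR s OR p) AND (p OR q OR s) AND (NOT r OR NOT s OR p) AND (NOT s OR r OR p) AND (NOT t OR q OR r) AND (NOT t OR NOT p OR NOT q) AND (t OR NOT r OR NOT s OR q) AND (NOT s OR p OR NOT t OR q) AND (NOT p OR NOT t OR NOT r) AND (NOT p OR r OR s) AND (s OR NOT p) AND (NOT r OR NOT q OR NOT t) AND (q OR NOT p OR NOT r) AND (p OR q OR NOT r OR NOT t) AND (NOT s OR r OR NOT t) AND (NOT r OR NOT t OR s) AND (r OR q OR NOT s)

Branch on t: set t = false.
Branch on s: set s = false.
From the singleton clause (NOT p), p = false.
From the singleton clause (r), r = true.
From the singleton clause (q), q = true.
Every clause now holds.
A satisfying assignment: p=false; q=true; r=true; s=false; t=false.

Yes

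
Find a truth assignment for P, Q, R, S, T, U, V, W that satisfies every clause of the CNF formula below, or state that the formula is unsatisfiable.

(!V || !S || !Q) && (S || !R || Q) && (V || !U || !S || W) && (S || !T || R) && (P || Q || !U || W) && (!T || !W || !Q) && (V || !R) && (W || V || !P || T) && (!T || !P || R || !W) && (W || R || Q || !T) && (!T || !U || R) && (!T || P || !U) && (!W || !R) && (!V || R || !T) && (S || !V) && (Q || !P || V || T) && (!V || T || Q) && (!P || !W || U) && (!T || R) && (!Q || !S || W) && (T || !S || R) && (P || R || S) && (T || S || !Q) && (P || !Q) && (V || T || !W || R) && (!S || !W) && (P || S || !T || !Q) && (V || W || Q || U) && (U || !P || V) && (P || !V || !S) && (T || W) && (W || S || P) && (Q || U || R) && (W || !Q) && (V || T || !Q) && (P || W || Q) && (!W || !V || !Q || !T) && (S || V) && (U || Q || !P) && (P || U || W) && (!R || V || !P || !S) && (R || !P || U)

P: true, Q: false, R: true, S: true, T: true, U: true, V: true, W: false

Suppose V = true.
From the singleton clause (S), S = true.
From the singleton clause (!Q), Q = false.
From the singleton clause (T), T = true.
From the singleton clause (R), R = true.
From the singleton clause (!W), W = false.
From the singleton clause (P), P = true.
From the singleton clause (U), U = true.
This assignment satisfies each clause.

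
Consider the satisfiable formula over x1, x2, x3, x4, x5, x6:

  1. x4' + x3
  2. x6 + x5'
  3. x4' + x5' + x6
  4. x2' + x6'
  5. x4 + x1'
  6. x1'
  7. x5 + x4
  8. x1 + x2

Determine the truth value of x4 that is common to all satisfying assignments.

True

Suppose x4 = 0.
Unit clause (x1') forces x1 = 0.
Unit clause (x5) forces x5 = 1.
Unit clause (x6) forces x6 = 1.
Unit clause (x2') forces x2 = 0.
Now (x2) is unsatisfied and unit — conflict.
So every satisfying assignment has x4 = True.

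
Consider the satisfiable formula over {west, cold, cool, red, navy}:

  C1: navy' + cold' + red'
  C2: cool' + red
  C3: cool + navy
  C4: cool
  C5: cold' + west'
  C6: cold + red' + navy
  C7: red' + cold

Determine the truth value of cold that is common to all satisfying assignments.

Suppose cold = 0.
From the singleton clause (cool), cool = 1.
From the singleton clause (red), red = 1.
But (red') is also a unit clause — contradiction.
So every satisfying assignment has cold = True.

True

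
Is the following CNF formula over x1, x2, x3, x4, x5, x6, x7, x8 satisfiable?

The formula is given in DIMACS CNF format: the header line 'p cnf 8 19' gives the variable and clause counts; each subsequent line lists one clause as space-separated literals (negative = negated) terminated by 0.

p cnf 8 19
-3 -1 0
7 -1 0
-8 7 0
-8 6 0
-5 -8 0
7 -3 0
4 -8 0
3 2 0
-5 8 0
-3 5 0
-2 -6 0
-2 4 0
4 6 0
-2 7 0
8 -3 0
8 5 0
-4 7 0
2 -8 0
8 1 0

Unsatisfiable

Try x3 = False.
(x2) alone gives x2 = True.
(¬x6) alone gives x6 = False.
(¬x8) alone gives x8 = False.
(¬x5) alone gives x5 = False.
That conflicts with the unit clause (x5).
Undo x3 and try x3 = True.
(¬x1) alone gives x1 = False.
(x7) alone gives x7 = True.
(x5) alone gives x5 = True.
(¬x8) alone gives x8 = False.
That conflicts with the unit clause (x8).
Both values of x3 lead to a conflict.
No assignment satisfies every clause.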